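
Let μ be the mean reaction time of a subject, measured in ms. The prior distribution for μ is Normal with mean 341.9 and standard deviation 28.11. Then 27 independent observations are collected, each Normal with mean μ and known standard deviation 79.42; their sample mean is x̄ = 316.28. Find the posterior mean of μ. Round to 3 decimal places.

Posterior mean ≈ 322.126

With known σ, the Normal prior is conjugate. Weight on the data is w = (n/σ²)/(n/σ² + 1/τ₀²) = 0.00428059/(0.00428059+0.00126555) = 0.77181.
Posterior mean = w·x̄ + (1−w)·μ₀ = 0.77181·316.28 + 0.22819·341.9 = 322.126.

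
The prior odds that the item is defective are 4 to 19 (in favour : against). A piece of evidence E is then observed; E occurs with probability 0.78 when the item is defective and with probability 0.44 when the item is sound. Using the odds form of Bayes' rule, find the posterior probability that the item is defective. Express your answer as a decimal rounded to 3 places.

Posterior probability ≈ 0.272

Prior odds = 4/19 = 0.21053.
Likelihood ratio for E = 0.78/0.44 = 1.7727.
Posterior odds = prior odds × LR = 0.37321.
Posterior probability = odds/(1+odds) = 0.37321/1.3732 = 0.272.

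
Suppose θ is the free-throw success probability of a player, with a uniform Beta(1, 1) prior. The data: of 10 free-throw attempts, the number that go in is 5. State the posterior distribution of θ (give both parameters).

Observing 5 successes and 5 failures updates Beta(1, 1) by adding the success and failure counts to the two shape parameters: α = 1+5 = 6, β = 1+5 = 6.

Posterior: Beta(6, 6)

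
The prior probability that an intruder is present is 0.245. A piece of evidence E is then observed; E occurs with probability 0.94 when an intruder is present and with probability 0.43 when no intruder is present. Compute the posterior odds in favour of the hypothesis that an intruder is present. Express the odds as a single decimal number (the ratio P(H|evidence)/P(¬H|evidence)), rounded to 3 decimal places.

Posterior odds ≈ 0.709

Prior odds = 0.245/(1−0.245) = 0.32450.
Likelihood ratio for E = 0.94/0.43 = 2.1860.
Posterior odds = prior odds × LR = 0.70938.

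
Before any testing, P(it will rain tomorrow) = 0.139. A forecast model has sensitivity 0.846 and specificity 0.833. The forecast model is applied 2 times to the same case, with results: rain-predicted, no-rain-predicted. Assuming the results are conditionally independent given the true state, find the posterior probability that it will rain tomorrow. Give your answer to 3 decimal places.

Posterior P(H) ≈ 0.131

Let H be the event that it will rain tomorrow; start with P(H) = 0.139. P('rain-predicted'|H) = 0.846, P('rain-predicted'|¬H) = 0.167.
Update on result 1 ('rain-predicted'): P(H) ← 0.846·0.1390 / (0.846·0.1390 + 0.167·0.8610) = 0.11759/0.26138 = 0.4499.
Update on result 2 ('no-rain-predicted'): P(H) ← 0.154·0.4499 / (0.154·0.4499 + 0.833·0.5501) = 0.069284/0.52752 = 0.1313.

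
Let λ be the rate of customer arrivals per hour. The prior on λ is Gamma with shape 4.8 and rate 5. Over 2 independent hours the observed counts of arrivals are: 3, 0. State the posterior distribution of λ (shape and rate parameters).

The Poisson likelihood adds the total count to the shape and the number of exposure periods to the rate. Here ∑xᵢ = 3 and n = 2, so shape 4.8→7.8 and rate 5→7.

Posterior: Gamma(shape=7.8, rate=7)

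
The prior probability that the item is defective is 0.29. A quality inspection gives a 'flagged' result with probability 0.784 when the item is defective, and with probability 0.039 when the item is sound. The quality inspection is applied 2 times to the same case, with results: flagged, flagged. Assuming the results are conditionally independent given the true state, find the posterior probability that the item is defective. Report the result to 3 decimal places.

Let H be the event that the item is defective; start with P(H) = 0.29. P('flagged'|H) = 0.784, P('flagged'|¬H) = 0.039.
Update on result 1 ('flagged'): P(H) ← 0.784·0.2900 / (0.784·0.2900 + 0.039·0.7100) = 0.22736/0.25505 = 0.8914.
Update on result 2 ('flagged'): P(H) ← 0.784·0.8914 / (0.784·0.8914 + 0.039·0.1086) = 0.69888/0.70312 = 0.9940.

Posterior P(H) ≈ 0.994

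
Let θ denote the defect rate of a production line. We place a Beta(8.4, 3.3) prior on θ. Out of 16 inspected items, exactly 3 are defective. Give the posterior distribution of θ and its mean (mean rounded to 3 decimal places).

Posterior: Beta(11.4, 16.3); mean ≈ 0.412

Observing 3 successes and 13 failures updates Beta(8.4, 3.3) by adding the success and failure counts to the two shape parameters: α = 8.4+3 = 11.4, β = 3.3+13 = 16.3.
E[θ | data] = 11.4/(11.4+16.3) = 0.412.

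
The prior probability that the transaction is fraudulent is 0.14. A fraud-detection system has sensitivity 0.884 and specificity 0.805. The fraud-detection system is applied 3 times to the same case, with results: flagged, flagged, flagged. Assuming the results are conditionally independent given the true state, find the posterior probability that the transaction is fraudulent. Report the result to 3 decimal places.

Let H be the event that the transaction is fraudulent; start with P(H) = 0.14. P('flagged'|H) = 0.884, P('flagged'|¬H) = 0.195.
Update on result 1 ('flagged'): P(H) ← 0.884·0.1400 / (0.884·0.1400 + 0.195·0.8600) = 0.12376/0.29146 = 0.4246.
Update on result 2 ('flagged'): P(H) ← 0.884·0.4246 / (0.884·0.4246 + 0.195·0.5754) = 0.37536/0.48756 = 0.7699.
Update on result 3 ('flagged'): P(H) ← 0.884·0.7699 / (0.884·0.7699 + 0.195·0.2301) = 0.68057/0.72545 = 0.9381.

Posterior P(H) ≈ 0.938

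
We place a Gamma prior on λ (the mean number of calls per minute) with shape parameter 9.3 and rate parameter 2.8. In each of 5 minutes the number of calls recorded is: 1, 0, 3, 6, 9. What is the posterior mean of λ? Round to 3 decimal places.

The Poisson likelihood adds the total count to the shape and the number of exposure periods to the rate. Here ∑xᵢ = 19 and n = 5, so shape 9.3→28.3 and rate 2.8→7.8.
Posterior mean = shape/rate = 28.3/7.8 = 3.628.

Posterior mean ≈ 3.628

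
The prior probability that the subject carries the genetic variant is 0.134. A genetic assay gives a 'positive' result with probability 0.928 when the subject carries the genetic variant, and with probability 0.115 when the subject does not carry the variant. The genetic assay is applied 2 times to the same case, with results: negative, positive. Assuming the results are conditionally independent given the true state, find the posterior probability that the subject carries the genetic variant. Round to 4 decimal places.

Posterior P(H) ≈ 0.0922

With H the event that the subject carries the genetic variant, the joint likelihood of the observed sequence is P(data|H) = 0.072·0.928 = 0.066816 and P(data|¬H) = 0.885·0.115 = 0.10178.
Bayes: P(H|data) = 0.134·0.066816 / (0.134·0.066816 + 0.866·0.10178) = 0.0089533/0.097090 = 0.0922.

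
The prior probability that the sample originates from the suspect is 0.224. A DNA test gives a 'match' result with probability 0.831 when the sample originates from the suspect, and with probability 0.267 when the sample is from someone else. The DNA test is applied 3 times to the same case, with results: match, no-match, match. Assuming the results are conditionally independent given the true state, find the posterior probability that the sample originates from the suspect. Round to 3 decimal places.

With H the event that the sample originates from the suspect, the joint likelihood of the observed sequence is P(data|H) = 0.831·0.169·0.831 = 0.11670 and P(data|¬H) = 0.267·0.733·0.267 = 0.052255.
Bayes: P(H|data) = 0.224·0.11670 / (0.224·0.11670 + 0.776·0.052255) = 0.026142/0.066692 = 0.3920.

Posterior P(H) ≈ 0.392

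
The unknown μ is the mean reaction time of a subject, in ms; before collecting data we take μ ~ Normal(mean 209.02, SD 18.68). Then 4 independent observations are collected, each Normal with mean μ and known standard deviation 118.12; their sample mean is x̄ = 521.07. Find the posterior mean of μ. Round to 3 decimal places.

Posterior mean ≈ 237.398

Prior precision 1/τ₀² = 1/18.68² = 0.00286580; data precision n/σ² = 4/118.12² = 0.00028669.
Posterior precision = 0.00286580 + 0.00028669 = 0.00315249.
Posterior mean = (0.00286580·209.02 + 0.00028669·521.07) / 0.00315249 = 237.398.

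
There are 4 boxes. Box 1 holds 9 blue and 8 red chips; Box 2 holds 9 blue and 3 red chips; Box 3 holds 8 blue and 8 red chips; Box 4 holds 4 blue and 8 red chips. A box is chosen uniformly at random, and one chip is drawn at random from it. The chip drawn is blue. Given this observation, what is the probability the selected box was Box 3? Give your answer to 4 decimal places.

Posterior probability ≈ 0.2367

P(blue|Box 1) = 0.5294; P(blue|Box 2) = 0.75; P(blue|Box 3) = 0.5; P(blue|Box 4) = 0.3333.
Prior × likelihood for each source: 0.25·0.5294=0.1324, 0.25·0.75=0.1875, 0.25·0.5=0.1250, 0.25·0.3333=0.08333. Summing gives P(blue) = 0.52819.
P(Box 3 | blue) = 0.1250 / 0.52819 = 0.2367.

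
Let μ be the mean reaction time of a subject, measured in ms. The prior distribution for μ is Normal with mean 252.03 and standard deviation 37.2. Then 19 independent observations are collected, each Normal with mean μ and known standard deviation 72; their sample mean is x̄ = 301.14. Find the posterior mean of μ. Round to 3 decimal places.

Posterior mean ≈ 293.052

Prior precision 1/τ₀² = 1/37.2² = 0.00072263; data precision n/σ² = 19/72² = 0.00366512.
Posterior precision = 0.00072263 + 0.00366512 = 0.00438775.
Posterior mean = (0.00072263·252.03 + 0.00366512·301.14) / 0.00438775 = 293.052.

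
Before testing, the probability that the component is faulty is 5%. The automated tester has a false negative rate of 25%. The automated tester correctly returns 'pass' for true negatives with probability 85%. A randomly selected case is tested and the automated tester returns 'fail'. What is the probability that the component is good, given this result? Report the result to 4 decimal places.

Write H for 'the component is faulty'. Prior odds H:¬H = 0.05/0.95 = 0.052632. For the 'fail' outcome, the likelihood ratio is 0.75/0.15 = 5.0000.
Posterior odds = 0.052632 × 5.0000 = 0.26316, so P(H|E) = 0.26316/(1+0.26316) = 0.2083. Then P(¬H|E) = 1 − 0.2083 = 0.7917.

P(¬H | E) ≈ 0.7917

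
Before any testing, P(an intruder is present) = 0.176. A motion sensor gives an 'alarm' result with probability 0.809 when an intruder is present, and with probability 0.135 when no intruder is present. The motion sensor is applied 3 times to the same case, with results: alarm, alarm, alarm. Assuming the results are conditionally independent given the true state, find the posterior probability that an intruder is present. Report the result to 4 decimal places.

Posterior P(H) ≈ 0.9787

With H the event that an intruder is present, the joint likelihood of the observed sequence is P(data|H) = 0.809·0.809·0.809 = 0.52948 and P(data|¬H) = 0.135·0.135·0.135 = 0.0024604.
Bayes: P(H|data) = 0.176·0.52948 / (0.176·0.52948 + 0.824·0.0024604) = 0.093188/0.095215 = 0.9787.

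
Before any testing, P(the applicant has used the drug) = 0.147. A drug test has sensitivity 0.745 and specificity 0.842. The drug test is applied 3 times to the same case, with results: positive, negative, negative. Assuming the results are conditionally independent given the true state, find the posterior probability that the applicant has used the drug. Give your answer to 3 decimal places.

Posterior P(H) ≈ 0.069

With H the event that the applicant has used the drug, the joint likelihood of the observed sequence is P(data|H) = 0.745·0.255·0.255 = 0.048444 and P(data|¬H) = 0.158·0.842·0.842 = 0.11202.
Bayes: P(H|data) = 0.147·0.048444 / (0.147·0.048444 + 0.853·0.11202) = 0.0071212/0.10267 = 0.0694.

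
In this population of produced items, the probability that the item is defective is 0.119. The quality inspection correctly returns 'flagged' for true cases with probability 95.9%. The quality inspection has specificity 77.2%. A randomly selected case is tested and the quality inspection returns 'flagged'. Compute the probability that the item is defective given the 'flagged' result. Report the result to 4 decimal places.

Let H be the event that the item is defective. P(H) = 0.119, so P(¬H) = 0.881. With E the 'flagged' result, P(E|H) = 0.959 and P(E|¬H) = 0.228.
P(E) = 0.959·0.119 + 0.228·0.881 = 0.11412 + 0.20087 = 0.31499.
By Bayes' theorem, P(H|E) = 0.11412 / 0.31499 = 0.3623.

P(H | E) ≈ 0.3623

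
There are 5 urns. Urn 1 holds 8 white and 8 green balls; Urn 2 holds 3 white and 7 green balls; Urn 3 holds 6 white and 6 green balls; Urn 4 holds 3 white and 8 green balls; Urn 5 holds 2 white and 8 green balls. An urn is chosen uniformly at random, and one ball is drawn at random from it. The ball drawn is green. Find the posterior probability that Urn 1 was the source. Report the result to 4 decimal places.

Posterior probability ≈ 0.1549

Tabulate prior·likelihood by source: [1] prior 0.2, lik 0.5, product 0.1000; [2] prior 0.2, lik 0.7, product 0.1400; [3] prior 0.2, lik 0.5, product 0.1000; [4] prior 0.2, lik 0.7273, product 0.1455; [5] prior 0.2, lik 0.8, product 0.1600.
Normalizing constant = 0.64545; the posterior for Urn 1 is its product over the sum, 0.1000/0.64545 = 0.1549.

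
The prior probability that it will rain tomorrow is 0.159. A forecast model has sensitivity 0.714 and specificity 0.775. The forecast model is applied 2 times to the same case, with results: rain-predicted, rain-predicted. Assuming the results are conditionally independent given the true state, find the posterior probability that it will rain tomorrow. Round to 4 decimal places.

Posterior P(H) ≈ 0.6556

Let H be the event that it will rain tomorrow; start with P(H) = 0.159. P('rain-predicted'|H) = 0.714, P('rain-predicted'|¬H) = 0.225.
Update on result 1 ('rain-predicted'): P(H) ← 0.714·0.1590 / (0.714·0.1590 + 0.225·0.8410) = 0.11353/0.30275 = 0.3750.
Update on result 2 ('rain-predicted'): P(H) ← 0.714·0.3750 / (0.714·0.3750 + 0.225·0.6250) = 0.26774/0.40837 = 0.6556.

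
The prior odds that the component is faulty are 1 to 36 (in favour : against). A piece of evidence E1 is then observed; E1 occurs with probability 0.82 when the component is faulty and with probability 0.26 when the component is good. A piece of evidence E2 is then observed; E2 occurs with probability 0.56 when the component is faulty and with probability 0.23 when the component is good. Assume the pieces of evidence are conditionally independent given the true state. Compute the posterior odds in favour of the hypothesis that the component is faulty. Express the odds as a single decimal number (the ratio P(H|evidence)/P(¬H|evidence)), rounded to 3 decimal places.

Prior odds = 1/36 = 0.027778. In log-odds, ln(0.027778) = -3.5835.
Add log likelihood ratios: ln(3.1538) + ln(2.4348) = 2.0385.
Posterior log-odds = -1.5450, so posterior odds = exp(-1.5450) = 0.21330.

Posterior odds ≈ 0.213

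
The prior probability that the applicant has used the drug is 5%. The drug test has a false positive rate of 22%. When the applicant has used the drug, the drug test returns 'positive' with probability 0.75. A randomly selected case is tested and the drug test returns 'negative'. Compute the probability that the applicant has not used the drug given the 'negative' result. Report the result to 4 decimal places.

P(¬H | E) ≈ 0.9834

Write H for 'the applicant has used the drug'. Prior odds H:¬H = 0.05/0.95 = 0.052632. For the 'negative' outcome, the likelihood ratio is 0.25/0.78 = 0.32051.
Posterior odds = 0.052632 × 0.32051 = 0.016869, so P(H|E) = 0.016869/(1+0.016869) = 0.0166. Then P(¬H|E) = 1 − 0.0166 = 0.9834.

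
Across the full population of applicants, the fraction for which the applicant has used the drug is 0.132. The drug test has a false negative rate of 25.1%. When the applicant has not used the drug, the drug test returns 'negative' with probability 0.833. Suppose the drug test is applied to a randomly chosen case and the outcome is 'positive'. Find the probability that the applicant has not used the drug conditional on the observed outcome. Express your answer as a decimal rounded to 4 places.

P(¬H | E) ≈ 0.5945

Write H for 'the applicant has used the drug'. Prior odds H:¬H = 0.132/0.868 = 0.15207. For the 'positive' outcome, the likelihood ratio is 0.749/0.167 = 4.4850.
Posterior odds = 0.15207 × 4.4850 = 0.68206, so P(H|E) = 0.68206/(1+0.68206) = 0.4055. Then P(¬H|E) = 1 − 0.4055 = 0.5945.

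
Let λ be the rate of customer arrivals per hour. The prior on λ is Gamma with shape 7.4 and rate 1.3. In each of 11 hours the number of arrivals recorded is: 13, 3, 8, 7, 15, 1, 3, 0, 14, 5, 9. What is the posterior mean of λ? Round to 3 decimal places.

Posterior mean ≈ 6.943

The Poisson likelihood adds the total count to the shape and the number of exposure periods to the rate. Here ∑xᵢ = 78 and n = 11, so shape 7.4→85.4 and rate 1.3→12.3.
Posterior mean = shape/rate = 85.4/12.3 = 6.943.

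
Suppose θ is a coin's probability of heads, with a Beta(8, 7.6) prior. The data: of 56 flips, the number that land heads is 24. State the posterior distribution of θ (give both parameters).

Posterior: Beta(32, 39.6)

Observing 24 successes and 32 failures updates Beta(8, 7.6) by adding the success and failure counts to the two shape parameters: α = 8+24 = 32, β = 7.6+32 = 39.6.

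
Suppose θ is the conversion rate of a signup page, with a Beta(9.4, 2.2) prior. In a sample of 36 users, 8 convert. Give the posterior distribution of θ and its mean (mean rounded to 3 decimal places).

Observing 8 successes and 28 failures updates Beta(9.4, 2.2) by adding the success and failure counts to the two shape parameters: α = 9.4+8 = 17.4, β = 2.2+28 = 30.2.
Posterior mean = α/(α+β) = 17.4/47.6 = 0.366.

Posterior: Beta(17.4, 30.2); mean ≈ 0.366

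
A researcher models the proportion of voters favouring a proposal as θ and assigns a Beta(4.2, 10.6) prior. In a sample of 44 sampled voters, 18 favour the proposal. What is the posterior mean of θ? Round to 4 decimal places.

Posterior mean ≈ 0.3776

The binomial likelihood is conjugate to the Beta prior: with 18 successes and 26 failures, the posterior is Beta(4.2+18, 10.6+26) = Beta(22.2, 36.6).
E[θ | data] = 22.2/(22.2+36.6) = 0.3776.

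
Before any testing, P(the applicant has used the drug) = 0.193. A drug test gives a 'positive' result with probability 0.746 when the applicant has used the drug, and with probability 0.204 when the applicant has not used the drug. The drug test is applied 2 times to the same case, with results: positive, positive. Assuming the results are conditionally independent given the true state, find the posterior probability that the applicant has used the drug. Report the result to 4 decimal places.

Posterior P(H) ≈ 0.7618

With H the event that the applicant has used the drug, the joint likelihood of the observed sequence is P(data|H) = 0.746·0.746 = 0.55652 and P(data|¬H) = 0.204·0.204 = 0.041616.
Bayes: P(H|data) = 0.193·0.55652 / (0.193·0.55652 + 0.807·0.041616) = 0.10741/0.14099 = 0.7618.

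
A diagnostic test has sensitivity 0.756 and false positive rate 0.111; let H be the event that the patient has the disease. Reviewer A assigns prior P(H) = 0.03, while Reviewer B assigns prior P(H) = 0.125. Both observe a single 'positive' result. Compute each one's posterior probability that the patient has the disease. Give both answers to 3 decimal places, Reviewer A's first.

The likelihood ratio for a 'positive' result is 0.756/0.111 = 6.8108.
Reviewer A: prior odds 0.03/0.97 = 0.030928; posterior odds 0.21064; posterior probability 0.174.
Reviewer B: prior odds 0.125/0.875 = 0.14286; posterior odds 0.97297; posterior probability 0.493.

Reviewer A: 0.174; Reviewer B: 0.493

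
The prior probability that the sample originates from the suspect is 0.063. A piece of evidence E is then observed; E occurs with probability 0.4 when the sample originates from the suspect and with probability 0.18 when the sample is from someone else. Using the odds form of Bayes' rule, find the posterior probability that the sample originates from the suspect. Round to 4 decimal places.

Posterior probability ≈ 0.1300

Prior odds = 0.063/(1−0.063) = 0.067236. In log-odds, ln(0.067236) = -2.6995.
Add log likelihood ratio: ln(2.2222) = 0.79851.
Posterior log-odds = -1.9010, so posterior odds = exp(-1.9010) = 0.14941. Converting, P(H|E) = 0.14941/1.1494 = 0.1300.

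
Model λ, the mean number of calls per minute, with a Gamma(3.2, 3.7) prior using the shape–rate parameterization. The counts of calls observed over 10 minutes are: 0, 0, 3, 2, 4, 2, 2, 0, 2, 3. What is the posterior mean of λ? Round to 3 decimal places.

Posterior mean ≈ 1.547

The Poisson likelihood adds the total count to the shape and the number of exposure periods to the rate. Here ∑xᵢ = 18 and n = 10, so shape 3.2→21.2 and rate 3.7→13.7.
Posterior mean = shape/rate = 21.2/13.7 = 1.547.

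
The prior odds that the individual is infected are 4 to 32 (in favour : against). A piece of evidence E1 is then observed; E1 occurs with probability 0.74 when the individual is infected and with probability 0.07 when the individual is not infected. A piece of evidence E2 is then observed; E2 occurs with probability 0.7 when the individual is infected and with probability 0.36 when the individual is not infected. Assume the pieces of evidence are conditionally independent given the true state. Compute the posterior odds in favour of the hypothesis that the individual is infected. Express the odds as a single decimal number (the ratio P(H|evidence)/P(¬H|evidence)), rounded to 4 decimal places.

Posterior odds ≈ 2.5694

Prior odds = 4/32 = 0.12500.
Likelihood ratio for E1 = 0.74/0.07 = 10.571.
Likelihood ratio for E2 = 0.7/0.36 = 1.9444.
Posterior odds = prior odds × LR₁ × LR₂ = 2.5694.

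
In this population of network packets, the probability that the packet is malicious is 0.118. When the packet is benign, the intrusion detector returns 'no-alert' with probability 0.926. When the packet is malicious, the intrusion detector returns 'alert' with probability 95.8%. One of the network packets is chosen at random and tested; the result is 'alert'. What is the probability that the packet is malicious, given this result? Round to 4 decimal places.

P(H | E) ≈ 0.6340

Write H for 'the packet is malicious'. Prior odds H:¬H = 0.118/0.882 = 0.13379. For the 'alert' outcome, the likelihood ratio is 0.958/0.074 = 12.946.
Posterior odds = 0.13379 × 12.946 = 1.7320, so P(H|E) = 1.7320/(1+1.7320) = 0.6340.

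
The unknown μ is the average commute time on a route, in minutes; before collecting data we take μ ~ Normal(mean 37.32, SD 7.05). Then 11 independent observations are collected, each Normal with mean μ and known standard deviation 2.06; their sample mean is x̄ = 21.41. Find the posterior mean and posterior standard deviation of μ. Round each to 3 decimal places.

Posterior mean ≈ 21.533; posterior SD ≈ 0.619

With known σ, the Normal prior is conjugate. Weight on the data is w = (n/σ²)/(n/σ² + 1/τ₀²) = 2.59214/(2.59214+0.0201197) = 0.99230.
Posterior mean = w·x̄ + (1−w)·μ₀ = 0.99230·21.41 + 0.0077020·37.32 = 21.533. Posterior variance = 1/(2.59214+0.0201197) = 0.382811, so SD = 0.619.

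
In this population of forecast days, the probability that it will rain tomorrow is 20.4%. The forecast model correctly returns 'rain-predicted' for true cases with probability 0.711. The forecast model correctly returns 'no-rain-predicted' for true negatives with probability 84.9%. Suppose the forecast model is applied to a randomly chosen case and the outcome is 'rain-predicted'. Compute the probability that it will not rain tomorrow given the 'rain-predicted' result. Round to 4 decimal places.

Write H for 'it will rain tomorrow'. Prior odds H:¬H = 0.204/0.796 = 0.25628. For the 'rain-predicted' outcome, the likelihood ratio is 0.711/0.151 = 4.7086.
Posterior odds = 0.25628 × 4.7086 = 1.2067, so P(H|E) = 1.2067/(1+1.2067) = 0.5468. Then P(¬H|E) = 1 − 0.5468 = 0.4532.

P(¬H | E) ≈ 0.4532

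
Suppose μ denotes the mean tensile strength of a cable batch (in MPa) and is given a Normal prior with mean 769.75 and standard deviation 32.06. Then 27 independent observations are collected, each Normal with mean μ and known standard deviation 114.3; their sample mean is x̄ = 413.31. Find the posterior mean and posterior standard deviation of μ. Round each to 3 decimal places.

With known σ, the Normal prior is conjugate. Weight on the data is w = (n/σ²)/(n/σ² + 1/τ₀²) = 0.00206667/(0.00206667+0.00097291) = 0.67992.
Posterior mean = w·x̄ + (1−w)·μ₀ = 0.67992·413.31 + 0.32008·769.75 = 527.399. Posterior variance = 1/(0.00206667+0.00097291) = 328.993, so SD = 18.138.

Posterior mean ≈ 527.399; posterior SD ≈ 18.138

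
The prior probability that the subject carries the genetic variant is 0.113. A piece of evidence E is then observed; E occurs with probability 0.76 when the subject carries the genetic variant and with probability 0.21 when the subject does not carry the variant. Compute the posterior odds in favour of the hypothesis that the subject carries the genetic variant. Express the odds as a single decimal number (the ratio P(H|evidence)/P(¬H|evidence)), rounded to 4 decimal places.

Prior odds = 0.113/(1−0.113) = 0.12740. In log-odds, ln(0.12740) = -2.0605.
Add log likelihood ratio: ln(3.6190) = 1.2862.
Posterior log-odds = -0.77425, so posterior odds = exp(-0.77425) = 0.46105.

Posterior odds ≈ 0.4611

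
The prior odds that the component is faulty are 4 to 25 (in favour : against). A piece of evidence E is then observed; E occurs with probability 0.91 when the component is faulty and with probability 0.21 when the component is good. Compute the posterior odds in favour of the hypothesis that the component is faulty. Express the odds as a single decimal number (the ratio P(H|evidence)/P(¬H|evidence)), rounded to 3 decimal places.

Posterior odds ≈ 0.693

Prior odds = 4/25 = 0.16000.
Likelihood ratio for E = 0.91/0.21 = 4.3333.
Posterior odds = prior odds × LR = 0.69333.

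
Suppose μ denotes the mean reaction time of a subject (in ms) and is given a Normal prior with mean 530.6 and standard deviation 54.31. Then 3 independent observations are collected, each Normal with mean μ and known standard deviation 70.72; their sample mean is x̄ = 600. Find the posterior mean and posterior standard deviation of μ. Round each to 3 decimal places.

Posterior mean ≈ 574.939; posterior SD ≈ 32.636

Prior precision 1/τ₀² = 1/54.31² = 0.00033903; data precision n/σ² = 3/70.72² = 0.00059984.
Posterior precision = 0.00033903 + 0.00059984 = 0.00093887, giving posterior SD = 1/√0.00093887 = 32.636.
Posterior mean = (0.00033903·530.6 + 0.00059984·600) / 0.00093887 = 574.939.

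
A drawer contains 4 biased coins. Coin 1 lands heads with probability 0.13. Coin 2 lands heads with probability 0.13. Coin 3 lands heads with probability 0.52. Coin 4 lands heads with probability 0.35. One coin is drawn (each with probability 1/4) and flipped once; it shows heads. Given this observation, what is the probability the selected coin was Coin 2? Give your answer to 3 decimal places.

Tabulate prior·likelihood by source: [1] prior 0.25, lik 0.13, product 0.03250; [2] prior 0.25, lik 0.13, product 0.03250; [3] prior 0.25, lik 0.52, product 0.1300; [4] prior 0.25, lik 0.35, product 0.08750.
Normalizing constant = 0.28250; the posterior for Coin 2 is its product over the sum, 0.03250/0.28250 = 0.115.

Posterior probability ≈ 0.115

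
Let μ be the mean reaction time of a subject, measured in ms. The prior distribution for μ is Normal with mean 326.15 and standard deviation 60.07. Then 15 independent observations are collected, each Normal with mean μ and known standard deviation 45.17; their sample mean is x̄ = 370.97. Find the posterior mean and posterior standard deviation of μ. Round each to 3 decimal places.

Posterior mean ≈ 369.342; posterior SD ≈ 11.449

With known σ, the Normal prior is conjugate. Weight on the data is w = (n/σ²)/(n/σ² + 1/τ₀²) = 0.00735176/(0.00735176+0.00027713) = 0.96367.
Posterior mean = w·x̄ + (1−w)·μ₀ = 0.96367·370.97 + 0.036327·326.15 = 369.342. Posterior variance = 1/(0.00735176+0.00027713) = 131.081, so SD = 11.449.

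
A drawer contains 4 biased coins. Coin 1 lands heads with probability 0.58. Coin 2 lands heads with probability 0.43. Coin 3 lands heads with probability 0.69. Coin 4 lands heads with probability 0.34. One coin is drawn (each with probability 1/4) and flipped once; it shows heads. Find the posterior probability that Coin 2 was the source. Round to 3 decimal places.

Posterior probability ≈ 0.211

P(heads|C1) = 0.58; P(heads|C2) = 0.43; P(heads|C3) = 0.69; P(heads|C4) = 0.34.
Prior × likelihood for each source: 0.25·0.58=0.1450, 0.25·0.43=0.1075, 0.25·0.69=0.1725, 0.25·0.34=0.08500. Summing gives P(heads) = 0.51000.
P(Coin 2 | heads) = 0.1075 / 0.51000 = 0.211.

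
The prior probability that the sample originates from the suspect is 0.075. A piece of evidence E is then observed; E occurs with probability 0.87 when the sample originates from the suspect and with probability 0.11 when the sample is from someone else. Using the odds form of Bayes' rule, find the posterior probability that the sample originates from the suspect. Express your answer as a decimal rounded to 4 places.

Prior odds = 0.075/(1−0.075) = 0.081081. In log-odds, ln(0.081081) = -2.5123.
Add log likelihood ratio: ln(7.9091) = 2.0680.
Posterior log-odds = -0.44429, so posterior odds = exp(-0.44429) = 0.64128. Converting, P(H|E) = 0.64128/1.6413 = 0.3907.

Posterior probability ≈ 0.3907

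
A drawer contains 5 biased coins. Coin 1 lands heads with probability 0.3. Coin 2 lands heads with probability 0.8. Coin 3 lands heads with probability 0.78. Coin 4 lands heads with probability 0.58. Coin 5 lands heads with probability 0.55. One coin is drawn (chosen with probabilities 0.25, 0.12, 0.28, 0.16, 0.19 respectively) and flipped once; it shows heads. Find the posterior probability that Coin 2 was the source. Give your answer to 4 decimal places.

Posterior probability ≈ 0.1636

P(heads|C1) = 0.3; P(heads|C2) = 0.8; P(heads|C3) = 0.78; P(heads|C4) = 0.58; P(heads|C5) = 0.55.
Prior × likelihood for each source: 0.25·0.3=0.07500, 0.12·0.8=0.09600, 0.28·0.78=0.2184, 0.16·0.58=0.09280, 0.19·0.55=0.1045. Summing gives P(heads) = 0.58670.
P(Coin 2 | heads) = 0.09600 / 0.58670 = 0.1636.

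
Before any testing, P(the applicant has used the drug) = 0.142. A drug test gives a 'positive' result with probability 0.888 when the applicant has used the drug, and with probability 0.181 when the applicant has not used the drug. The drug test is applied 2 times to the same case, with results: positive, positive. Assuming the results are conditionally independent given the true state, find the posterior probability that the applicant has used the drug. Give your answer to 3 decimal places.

Let H be the event that the applicant has used the drug; start with P(H) = 0.142. P('positive'|H) = 0.888, P('positive'|¬H) = 0.181.
Update on result 1 ('positive'): P(H) ← 0.888·0.1420 / (0.888·0.1420 + 0.181·0.8580) = 0.12610/0.28139 = 0.4481.
Update on result 2 ('positive'): P(H) ← 0.888·0.4481 / (0.888·0.4481 + 0.181·0.5519) = 0.39792/0.49782 = 0.7993.

Posterior P(H) ≈ 0.799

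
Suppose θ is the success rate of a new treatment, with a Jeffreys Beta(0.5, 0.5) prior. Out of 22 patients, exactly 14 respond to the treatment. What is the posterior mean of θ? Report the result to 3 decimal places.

Posterior mean ≈ 0.630

The binomial likelihood is conjugate to the Beta prior: with 14 successes and 8 failures, the posterior is Beta(0.5+14, 0.5+8) = Beta(14.5, 8.5).
E[θ | data] = 14.5/(14.5+8.5) = 0.630.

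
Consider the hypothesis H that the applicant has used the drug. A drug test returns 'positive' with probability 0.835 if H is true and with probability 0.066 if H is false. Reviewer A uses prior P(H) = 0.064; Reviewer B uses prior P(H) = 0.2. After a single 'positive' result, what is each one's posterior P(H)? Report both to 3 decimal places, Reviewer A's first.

The likelihood ratio for a 'positive' result is 0.835/0.066 = 12.652.
Reviewer A: prior odds 0.064/0.936 = 0.068376; posterior odds 0.86506; posterior probability 0.464.
Reviewer B: prior odds 0.2/0.8 = 0.25000; posterior odds 3.1629; posterior probability 0.760.

Reviewer A: 0.464; Reviewer B: 0.760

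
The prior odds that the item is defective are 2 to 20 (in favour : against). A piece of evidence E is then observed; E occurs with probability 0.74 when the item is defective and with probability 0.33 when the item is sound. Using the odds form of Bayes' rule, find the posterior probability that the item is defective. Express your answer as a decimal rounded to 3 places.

Posterior probability ≈ 0.183

Prior odds = 2/20 = 0.10000.
Likelihood ratio for E = 0.74/0.33 = 2.2424.
Posterior odds = prior odds × LR = 0.22424.
Posterior probability = odds/(1+odds) = 0.22424/1.2242 = 0.183.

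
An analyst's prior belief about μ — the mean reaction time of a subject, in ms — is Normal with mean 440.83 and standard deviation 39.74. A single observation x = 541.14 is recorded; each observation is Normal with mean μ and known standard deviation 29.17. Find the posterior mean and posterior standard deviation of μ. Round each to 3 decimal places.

Posterior mean ≈ 506.018; posterior SD ≈ 23.515

Prior precision 1/τ₀² = 1/39.74² = 0.00063320; data precision n/σ² = 1/29.17² = 0.00117524.
Posterior precision = 0.00063320 + 0.00117524 = 0.00180845, giving posterior SD = 1/√0.00180845 = 23.515.
Posterior mean = (0.00063320·440.83 + 0.00117524·541.14) / 0.00180845 = 506.018.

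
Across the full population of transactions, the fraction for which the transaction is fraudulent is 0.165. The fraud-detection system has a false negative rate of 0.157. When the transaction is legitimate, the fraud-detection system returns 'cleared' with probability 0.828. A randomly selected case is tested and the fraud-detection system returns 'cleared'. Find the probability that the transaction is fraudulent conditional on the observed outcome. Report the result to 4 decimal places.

Write H for 'the transaction is fraudulent'. Prior odds H:¬H = 0.165/0.835 = 0.19760. For the 'cleared' outcome, the likelihood ratio is 0.157/0.828 = 0.18961.
Posterior odds = 0.19760 × 0.18961 = 0.037469, so P(H|E) = 0.037469/(1+0.037469) = 0.0361.

P(H | E) ≈ 0.0361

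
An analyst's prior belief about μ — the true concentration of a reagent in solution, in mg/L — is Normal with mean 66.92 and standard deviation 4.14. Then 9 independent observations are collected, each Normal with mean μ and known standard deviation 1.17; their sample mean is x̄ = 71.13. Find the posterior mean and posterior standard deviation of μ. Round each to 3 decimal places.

Prior precision 1/τ₀² = 1/4.14² = 0.0583444; data precision n/σ² = 9/1.17² = 6.57462.
Posterior precision = 0.0583444 + 6.57462 = 6.63297, giving posterior SD = 1/√6.63297 = 0.388.
Posterior mean = (0.0583444·66.92 + 6.57462·71.13) / 6.63297 = 71.093.

Posterior mean ≈ 71.093; posterior SD ≈ 0.388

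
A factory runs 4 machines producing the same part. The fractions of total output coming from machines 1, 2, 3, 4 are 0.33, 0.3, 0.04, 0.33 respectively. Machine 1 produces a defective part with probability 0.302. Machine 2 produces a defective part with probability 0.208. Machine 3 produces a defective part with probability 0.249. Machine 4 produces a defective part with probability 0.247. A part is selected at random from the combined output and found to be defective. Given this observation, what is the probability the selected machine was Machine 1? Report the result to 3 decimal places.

Tabulate prior·likelihood by source: [1] prior 0.33, lik 0.302, product 0.09966; [2] prior 0.3, lik 0.208, product 0.06240; [3] prior 0.04, lik 0.249, product 0.009960; [4] prior 0.33, lik 0.247, product 0.08151.
Normalizing constant = 0.25353; the posterior for Machine 1 is its product over the sum, 0.09966/0.25353 = 0.393.

Posterior probability ≈ 0.393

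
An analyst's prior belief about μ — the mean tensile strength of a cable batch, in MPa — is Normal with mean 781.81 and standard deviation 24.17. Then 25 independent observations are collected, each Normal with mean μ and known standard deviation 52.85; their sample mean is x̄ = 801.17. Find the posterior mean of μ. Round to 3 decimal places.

Posterior mean ≈ 798.062

With known σ, the Normal prior is conjugate. Weight on the data is w = (n/σ²)/(n/σ² + 1/τ₀²) = 0.00895056/(0.00895056+0.00171178) = 0.83946.
Posterior mean = w·x̄ + (1−w)·μ₀ = 0.83946·801.17 + 0.16054·781.81 = 798.062.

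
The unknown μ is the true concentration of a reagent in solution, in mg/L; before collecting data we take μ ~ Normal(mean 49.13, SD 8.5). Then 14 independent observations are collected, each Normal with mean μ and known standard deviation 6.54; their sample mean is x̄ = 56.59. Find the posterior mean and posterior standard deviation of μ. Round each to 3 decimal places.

Prior precision 1/τ₀² = 1/8.5² = 0.0138408; data precision n/σ² = 14/6.54² = 0.327320.
Posterior precision = 0.0138408 + 0.327320 = 0.341161, giving posterior SD = 1/√0.341161 = 1.712.
Posterior mean = (0.0138408·49.13 + 0.327320·56.59) / 0.341161 = 56.287.

Posterior mean ≈ 56.287; posterior SD ≈ 1.712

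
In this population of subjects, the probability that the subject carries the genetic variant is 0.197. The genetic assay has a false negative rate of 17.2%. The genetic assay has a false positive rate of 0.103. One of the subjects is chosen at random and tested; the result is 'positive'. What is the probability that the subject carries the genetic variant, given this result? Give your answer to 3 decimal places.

Write H for 'the subject carries the genetic variant'. Prior odds H:¬H = 0.197/0.803 = 0.24533. For the 'positive' outcome, the likelihood ratio is 0.828/0.103 = 8.0388.
Posterior odds = 0.24533 × 8.0388 = 1.9722, so P(H|E) = 1.9722/(1+1.9722) = 0.664.

P(H | E) ≈ 0.664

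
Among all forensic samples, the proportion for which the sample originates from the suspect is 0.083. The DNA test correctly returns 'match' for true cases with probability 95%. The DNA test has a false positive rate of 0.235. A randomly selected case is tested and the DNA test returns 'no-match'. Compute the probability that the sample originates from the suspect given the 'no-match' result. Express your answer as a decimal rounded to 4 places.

P(H | E) ≈ 0.0059

Let H be the event that the sample originates from the suspect. P(H) = 0.083, so P(¬H) = 0.917. With E the 'no-match' result, P(E|H) = 0.05 and P(E|¬H) = 0.765.
P(E) = 0.05·0.083 + 0.765·0.917 = 0.0041500 + 0.70151 = 0.70566.
By Bayes' theorem, P(H|E) = 0.0041500 / 0.70566 = 0.0059.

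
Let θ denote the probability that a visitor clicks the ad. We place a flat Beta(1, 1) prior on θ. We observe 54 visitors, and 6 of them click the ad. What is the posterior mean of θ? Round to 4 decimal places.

Observing 6 successes and 48 failures updates Beta(1, 1) by adding the success and failure counts to the two shape parameters: α = 1+6 = 7, β = 1+48 = 49.
Posterior mean = α/(α+β) = 7/56 = 0.1250.

Posterior mean ≈ 0.1250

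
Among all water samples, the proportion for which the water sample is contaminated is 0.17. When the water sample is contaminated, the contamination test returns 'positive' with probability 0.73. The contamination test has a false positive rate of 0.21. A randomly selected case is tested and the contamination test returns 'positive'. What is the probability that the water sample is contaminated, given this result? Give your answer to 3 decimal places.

Let H be the event that the water sample is contaminated. P(H) = 0.17, so P(¬H) = 0.83. With E the 'positive' result, P(E|H) = 0.73 and P(E|¬H) = 0.21.
P(E) = 0.73·0.17 + 0.21·0.83 = 0.12410 + 0.17430 = 0.29840.
By Bayes' theorem, P(H|E) = 0.12410 / 0.29840 = 0.416.

P(H | E) ≈ 0.416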